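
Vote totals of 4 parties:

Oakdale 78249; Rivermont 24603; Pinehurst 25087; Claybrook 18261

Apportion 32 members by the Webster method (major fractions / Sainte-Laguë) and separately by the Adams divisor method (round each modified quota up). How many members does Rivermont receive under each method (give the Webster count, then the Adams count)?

Webster: Oakdale 17, Rivermont 5, Pinehurst 6, Claybrook 4.
Adams: Oakdale 16, Rivermont 6, Pinehurst 6, Claybrook 4.
Rivermont gets 5 under Webster and 6 under Adams.

5 and 6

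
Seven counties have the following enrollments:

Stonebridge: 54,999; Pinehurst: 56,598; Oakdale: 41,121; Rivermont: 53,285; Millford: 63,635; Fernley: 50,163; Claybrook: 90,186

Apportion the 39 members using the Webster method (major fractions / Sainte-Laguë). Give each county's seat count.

Stonebridge=5, Pinehurst=5, Oakdale=4, Rivermont=5, Millford=6, Fernley=5, Claybrook=9

Standard divisor 409987/39 ≈ 10512.487; standard quotas: Stonebridge 5.232, Pinehurst 5.384, Oakdale 3.912, Rivermont 5.069, Millford 6.053, Fernley 4.772, Claybrook 8.579.
Rounding to the nearest integer gives Stonebridge 5, Pinehurst 5, Oakdale 4, Rivermont 5, Millford 6, Fernley 5, Claybrook 9 — total 39, matching the house size, so no adjustment is needed.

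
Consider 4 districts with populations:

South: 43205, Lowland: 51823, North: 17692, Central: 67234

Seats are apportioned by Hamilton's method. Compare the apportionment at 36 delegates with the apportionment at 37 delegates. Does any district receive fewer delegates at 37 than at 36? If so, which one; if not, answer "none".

At 36 seats: South 9, Lowland 10, North 4, Central 13.
At 37 seats: South 9, Lowland 11, North 3, Central 14.
North drops from 4 to 3.

North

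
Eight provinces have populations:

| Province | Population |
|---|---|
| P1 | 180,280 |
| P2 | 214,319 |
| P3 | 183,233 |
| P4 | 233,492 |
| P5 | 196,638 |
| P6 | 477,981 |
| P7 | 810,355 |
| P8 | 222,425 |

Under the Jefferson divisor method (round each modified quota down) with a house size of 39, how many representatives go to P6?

8

Standard divisor 2518723/39 ≈ 64582.641; standard quotas: P1 2.791, P2 3.319, P3 2.837, P4 3.615, P5 3.045, P6 7.401, P7 12.548, P8 3.444.
Rounding down gives 2, 3, 2, 3, 3, 7, 12, 3 = 35 seats, so the divisor must be adjusted.
With modified divisor 59100: modified quotas P1 3.050, P2 3.626, P3 3.100, P4 3.951, P5 3.327, P6 8.088, P7 13.712, P8 3.764.
Rounding down: P1 3, P2 3, P3 3, P4 3, P5 3, P6 8, P7 13, P8 3 (total 39).
P6 receives 8.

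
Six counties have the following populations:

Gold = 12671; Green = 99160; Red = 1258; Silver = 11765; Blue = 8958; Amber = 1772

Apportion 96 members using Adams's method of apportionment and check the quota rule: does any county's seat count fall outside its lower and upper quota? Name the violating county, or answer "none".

Green

Standard quotas: Gold 8.972, Green 70.210, Red 0.891, Silver 8.330, Blue 6.343, Amber 1.255.
Adams allocation: Gold 9, Green 68, Red 1, Silver 9, Blue 7, Amber 2.
Green has quota 70.210 (lower 70, upper 71) but receives 68 — outside the quota interval.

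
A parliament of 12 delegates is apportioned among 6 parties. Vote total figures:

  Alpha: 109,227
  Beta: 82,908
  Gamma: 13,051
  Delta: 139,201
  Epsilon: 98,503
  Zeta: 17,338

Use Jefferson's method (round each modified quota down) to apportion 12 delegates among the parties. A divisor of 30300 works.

With modified divisor 30300: modified quotas Alpha 3.605, Beta 2.736, Gamma 0.431, Delta 4.594, Epsilon 3.251, Zeta 0.572.
Rounding down: Alpha 3, Beta 2, Gamma 0, Delta 4, Epsilon 3, Zeta 0 (total 12).

Alpha 3, Beta 2, Gamma 0, Delta 4, Epsilon 3, Zeta 0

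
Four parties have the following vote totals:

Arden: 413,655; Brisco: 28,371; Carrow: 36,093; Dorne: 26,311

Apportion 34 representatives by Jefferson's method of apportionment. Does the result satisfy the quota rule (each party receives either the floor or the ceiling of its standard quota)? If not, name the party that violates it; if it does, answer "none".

Standard quotas: Arden 27.882, Brisco 1.912, Carrow 2.433, Dorne 1.773.
Jefferson allocation: Arden 29, Brisco 2, Carrow 2, Dorne 1.
Arden has quota 27.882 (lower 27, upper 28) but receives 29 — outside the quota interval.

Arden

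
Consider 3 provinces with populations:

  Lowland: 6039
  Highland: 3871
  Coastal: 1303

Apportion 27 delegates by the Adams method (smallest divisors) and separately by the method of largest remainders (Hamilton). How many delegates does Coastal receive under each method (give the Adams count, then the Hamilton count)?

Adams: Lowland 14, Highland 9, Coastal 4.
Hamilton: Lowland 15, Highland 9, Coastal 3.
Coastal gets 4 under Adams and 3 under Hamilton.

4 and 3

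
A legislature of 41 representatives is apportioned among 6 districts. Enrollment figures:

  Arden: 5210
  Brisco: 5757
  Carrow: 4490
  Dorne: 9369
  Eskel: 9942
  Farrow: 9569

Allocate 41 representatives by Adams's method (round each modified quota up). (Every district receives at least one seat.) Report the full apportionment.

Arden=5, Brisco=5, Carrow=4, Dorne=9, Eskel=9, Farrow=9

Standard divisor 44337/41 ≈ 1081.39; standard quotas: Arden 4.818, Brisco 5.324, Carrow 4.152, Dorne 8.664, Eskel 9.194, Farrow 8.849.
Rounding up gives 5, 6, 5, 9, 10, 9 = 44 seats, so the divisor must be adjusted.
With modified divisor 1160: modified quotas Arden 4.491, Brisco 4.963, Carrow 3.871, Dorne 8.077, Eskel 8.571, Farrow 8.249.
Rounding up: Arden 5, Brisco 5, Carrow 4, Dorne 9, Eskel 9, Farrow 9 (total 41).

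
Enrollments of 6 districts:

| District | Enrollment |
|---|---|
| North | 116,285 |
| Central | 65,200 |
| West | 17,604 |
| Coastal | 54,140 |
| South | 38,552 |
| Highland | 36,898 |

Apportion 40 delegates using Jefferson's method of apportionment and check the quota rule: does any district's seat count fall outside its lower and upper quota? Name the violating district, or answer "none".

Standard quotas: North 14.152, Central 7.935, West 2.142, Coastal 6.589, South 4.692, Highland 4.490.
Jefferson allocation: North 15, Central 8, West 2, Coastal 7, South 4, Highland 4.
Every allocation lies between the lower and upper quota.

none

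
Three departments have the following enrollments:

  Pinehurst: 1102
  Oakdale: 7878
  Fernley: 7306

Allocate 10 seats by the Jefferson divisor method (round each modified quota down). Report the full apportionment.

Pinehurst 0; Oakdale 5; Fernley 5

Standard divisor 16286/10 ≈ 1628.6; standard quotas: Pinehurst 0.677, Oakdale 4.837, Fernley 4.486.
Rounding down gives 0, 4, 4 = 8 seats, so the divisor must be adjusted.
With modified divisor 1400: modified quotas Pinehurst 0.787, Oakdale 5.627, Fernley 5.219.
Rounding down: Pinehurst 0, Oakdale 5, Fernley 5 (total 10).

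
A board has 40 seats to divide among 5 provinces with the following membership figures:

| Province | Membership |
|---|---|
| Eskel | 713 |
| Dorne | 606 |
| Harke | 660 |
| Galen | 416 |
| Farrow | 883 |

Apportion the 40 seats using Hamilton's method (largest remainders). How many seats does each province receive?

Standard divisor: 3278 ÷ 40 ≈ 81.95.
Standard quotas: Eskel 8.700, Dorne 7.395, Harke 8.054, Galen 5.076, Farrow 10.775.
Lower quotas: Eskel 8, Dorne 7, Harke 8, Galen 5, Farrow 10 (sum 38, leaving 2 seats).
Remainders in descending order: Farrow 0.775, Eskel 0.700, Dorne 0.395, Galen 0.076, Harke 0.054.
Largest remainders: Farrow, Eskel receive the extra seats.

Eskel: 9, Dorne: 7, Harke: 8, Galen: 5, Farrow: 11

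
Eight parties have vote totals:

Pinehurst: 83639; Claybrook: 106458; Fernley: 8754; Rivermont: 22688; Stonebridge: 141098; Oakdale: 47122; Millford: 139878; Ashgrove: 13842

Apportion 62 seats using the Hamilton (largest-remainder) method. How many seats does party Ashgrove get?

2

Total 563479; standard divisor 563479/62 ≈ 9088.371.
Standard quotas: Pinehurst 9.2029, Claybrook 11.7137, Fernley 0.9632, Rivermont 2.4964, Stonebridge 15.5251, Oakdale 5.1849, Millford 15.3909, Ashgrove 1.5230.
Lower quotas: Pinehurst 9, Claybrook 11, Fernley 0, Rivermont 2, Stonebridge 15, Oakdale 5, Millford 15, Ashgrove 1 (sum 58, leaving 4 seats).
Remainders in descending order: Fernley 0.9632, Claybrook 0.7137, Stonebridge 0.5251, Ashgrove 0.5230, Rivermont 0.4964, Millford 0.3909, Pinehurst 0.2029, Oakdale 0.1849.
The surplus seats go to Fernley, Claybrook, Stonebridge, Ashgrove.
Ashgrove receives 2.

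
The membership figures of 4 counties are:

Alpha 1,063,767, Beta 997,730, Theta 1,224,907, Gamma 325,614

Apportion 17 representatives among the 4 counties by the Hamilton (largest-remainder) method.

Alpha: 5, Beta: 5, Theta: 6, Gamma: 1

Total 3612018; standard divisor 3612018/17 ≈ 212471.647.
Standard quotas: Alpha 5.0066, Beta 4.6958, Theta 5.7650, Gamma 1.5325.
Lower quotas: Alpha 5, Beta 4, Theta 5, Gamma 1 (sum 15, leaving 2 seats).
Remainders in descending order: Theta 0.7650, Beta 0.6958, Gamma 0.5325, Alpha 0.0066.
Largest remainders: Theta, Beta receive the extra seats.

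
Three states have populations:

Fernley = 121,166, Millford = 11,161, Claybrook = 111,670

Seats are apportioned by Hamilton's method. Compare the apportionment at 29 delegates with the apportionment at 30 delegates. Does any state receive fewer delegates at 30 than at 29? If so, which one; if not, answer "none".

none

At 29 seats: Fernley 15, Millford 1, Claybrook 13.
At 30 seats: Fernley 15, Millford 1, Claybrook 14.
No state's allocation decreased.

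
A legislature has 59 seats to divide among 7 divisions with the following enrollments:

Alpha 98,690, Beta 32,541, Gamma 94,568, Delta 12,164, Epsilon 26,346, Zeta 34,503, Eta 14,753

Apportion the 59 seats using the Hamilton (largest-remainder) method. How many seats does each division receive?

Total 313565; standard divisor 313565/59 ≈ 5314.661.
Standard quotas: Alpha 18.5694, Beta 6.1229, Gamma 17.7938, Delta 2.2888, Epsilon 4.9572, Zeta 6.4920, Eta 2.7759.
Lower quotas: Alpha 18, Beta 6, Gamma 17, Delta 2, Epsilon 4, Zeta 6, Eta 2 (sum 55, leaving 4 seats).
Remainders in descending order: Epsilon 0.9572, Gamma 0.7938, Eta 0.7759, Alpha 0.5694, Zeta 0.4920, Delta 0.2888, Beta 0.1229.
The surplus seats go to Epsilon, Gamma, Eta, Alpha.

Alpha 19; Beta 6; Gamma 18; Delta 2; Epsilon 5; Zeta 6; Eta 3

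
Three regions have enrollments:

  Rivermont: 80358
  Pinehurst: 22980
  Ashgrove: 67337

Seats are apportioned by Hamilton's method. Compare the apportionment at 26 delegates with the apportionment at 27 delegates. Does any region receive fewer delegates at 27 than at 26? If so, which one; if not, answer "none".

At 26 seats: Rivermont 12, Pinehurst 4, Ashgrove 10.
At 27 seats: Rivermont 13, Pinehurst 3, Ashgrove 11.
Pinehurst drops from 4 to 3.

Pinehurst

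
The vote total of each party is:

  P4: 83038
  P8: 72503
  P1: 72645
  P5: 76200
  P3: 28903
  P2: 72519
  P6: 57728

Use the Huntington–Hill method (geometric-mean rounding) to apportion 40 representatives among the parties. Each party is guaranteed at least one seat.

With divisor 11484: modified quotas P4 7.231, P8 6.313, P1 6.326, P5 6.635, P3 2.517, P2 6.315, P6 5.027.
Geometric-mean thresholds: P4 √(7·8)=7.483, P8 √(6·7)=6.481, P1 √(6·7)=6.481, P5 √(6·7)=6.481, P3 √(2·3)=2.449, P2 √(6·7)=6.481, P6 √(5·6)=5.477.
Each quota rounded against its threshold gives P4 7, P8 6, P1 6, P5 7, P3 3, P2 6, P6 5 (total 40).

P4 7, P8 6, P1 6, P5 7, P3 3, P2 6, P6 5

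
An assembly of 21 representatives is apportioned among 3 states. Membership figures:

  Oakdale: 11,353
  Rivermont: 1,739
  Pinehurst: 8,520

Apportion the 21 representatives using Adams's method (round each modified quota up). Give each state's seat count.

Oakdale=11, Rivermont=2, Pinehurst=8

Standard divisor 21612/21 ≈ 1029.143; standard quotas: Oakdale 11.032, Rivermont 1.690, Pinehurst 8.279.
Rounding up gives 12, 2, 9 = 23 seats, so the divisor must be adjusted.
With modified divisor 1100: modified quotas Oakdale 10.321, Rivermont 1.581, Pinehurst 7.745.
Rounding up: Oakdale 11, Rivermont 2, Pinehurst 8 (total 21).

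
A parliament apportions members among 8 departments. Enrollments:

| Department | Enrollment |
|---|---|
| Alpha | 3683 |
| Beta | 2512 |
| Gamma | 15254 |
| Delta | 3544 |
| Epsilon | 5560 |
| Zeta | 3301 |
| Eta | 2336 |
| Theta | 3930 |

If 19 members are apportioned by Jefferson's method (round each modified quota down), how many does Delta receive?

1

Standard divisor 40120/19 ≈ 2111.579; standard quotas: Alpha 1.744, Beta 1.190, Gamma 7.224, Delta 1.678, Epsilon 2.633, Zeta 1.563, Eta 1.106, Theta 1.861.
Rounding down gives 1, 1, 7, 1, 2, 1, 1, 1 = 15 seats, so the divisor must be adjusted.
With modified divisor 1800: modified quotas Alpha 2.046, Beta 1.396, Gamma 8.474, Delta 1.969, Epsilon 3.089, Zeta 1.834, Eta 1.298, Theta 2.183.
Rounding down: Alpha 2, Beta 1, Gamma 8, Delta 1, Epsilon 3, Zeta 1, Eta 1, Theta 2 (total 19).
Delta receives 1.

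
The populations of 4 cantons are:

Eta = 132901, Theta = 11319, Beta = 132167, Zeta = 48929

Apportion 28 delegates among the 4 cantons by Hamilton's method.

Standard divisor: 325316 ÷ 28 ≈ 11618.429.
Standard quotas: Eta 11.4388, Theta 0.9742, Beta 11.3756, Zeta 4.2113.
Lower quotas: Eta 11, Theta 0, Beta 11, Zeta 4 (sum 26, leaving 2 seats).
Remainders in descending order: Theta 0.9742, Eta 0.4388, Beta 0.3756, Zeta 0.2113.
Largest remainders: Theta, Eta receive the extra seats.

Eta 12, Theta 1, Beta 11, Zeta 4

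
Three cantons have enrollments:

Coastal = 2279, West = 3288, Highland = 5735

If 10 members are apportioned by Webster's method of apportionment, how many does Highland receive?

Standard divisor 11302/10 ≈ 1130.2; standard quotas: Coastal 2.016, West 2.909, Highland 5.074.
Rounding to the nearest integer gives Coastal 2, West 3, Highland 5 — total 10, matching the house size, so no adjustment is needed.
Highland receives 5.

5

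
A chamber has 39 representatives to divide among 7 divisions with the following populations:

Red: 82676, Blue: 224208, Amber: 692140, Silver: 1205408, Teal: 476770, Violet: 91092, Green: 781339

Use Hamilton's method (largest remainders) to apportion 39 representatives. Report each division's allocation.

The standard divisor is 3553633/39 ≈ 91118.795.
Standard quotas: Red 0.9073, Blue 2.4606, Amber 7.5960, Silver 13.2290, Teal 5.2324, Violet 0.9997, Green 8.5749.
Lower quotas: Red 0, Blue 2, Amber 7, Silver 13, Teal 5, Violet 0, Green 8 (sum 35, leaving 4 seats).
Remainders in descending order: Violet 0.9997, Red 0.9073, Amber 0.5960, Green 0.5749, Blue 0.4606, Teal 0.2324, Silver 0.2290.
Largest remainders: Violet, Red, Amber, Green receive the extra seats.

Red 1; Blue 2; Amber 8; Silver 13; Teal 5; Violet 1; Green 9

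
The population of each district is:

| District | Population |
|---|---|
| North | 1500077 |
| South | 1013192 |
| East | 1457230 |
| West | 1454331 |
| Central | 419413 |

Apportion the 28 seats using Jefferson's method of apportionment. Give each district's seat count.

Standard divisor 5844243/28 ≈ 208722.964; standard quotas: North 7.187, South 4.854, East 6.982, West 6.968, Central 2.009.
Rounding down gives 7, 4, 6, 6, 2 = 25 seats, so the divisor must be adjusted.
With modified divisor 195100: modified quotas North 7.689, South 5.193, East 7.469, West 7.454, Central 2.150.
Rounding down: North 7, South 5, East 7, West 7, Central 2 (total 28).

North: 7, South: 5, East: 7, West: 7, Central: 2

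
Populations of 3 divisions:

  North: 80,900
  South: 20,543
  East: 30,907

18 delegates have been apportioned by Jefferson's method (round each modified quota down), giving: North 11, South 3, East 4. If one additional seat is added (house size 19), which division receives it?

Priority for the next seat is population ÷ (current seats + 1).
Priorities: North 6741.667, South 5135.750, East 6181.400.
Highest priority: North.

North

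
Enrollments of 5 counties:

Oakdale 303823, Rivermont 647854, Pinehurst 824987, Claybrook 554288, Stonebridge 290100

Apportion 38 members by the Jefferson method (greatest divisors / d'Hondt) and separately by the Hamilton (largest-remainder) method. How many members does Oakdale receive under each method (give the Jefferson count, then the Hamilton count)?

Jefferson: Oakdale 4, Rivermont 10, Pinehurst 12, Claybrook 8, Stonebridge 4.
Hamilton: Oakdale 5, Rivermont 9, Pinehurst 12, Claybrook 8, Stonebridge 4.
Oakdale gets 4 under Jefferson and 5 under Hamilton.

4 and 5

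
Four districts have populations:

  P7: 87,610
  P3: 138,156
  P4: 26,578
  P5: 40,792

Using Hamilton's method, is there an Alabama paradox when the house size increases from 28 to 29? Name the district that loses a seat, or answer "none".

At 28 seats: P7 8, P3 13, P4 3, P5 4.
At 29 seats: P7 9, P3 14, P4 2, P5 4.
P4 drops from 3 to 2.

P4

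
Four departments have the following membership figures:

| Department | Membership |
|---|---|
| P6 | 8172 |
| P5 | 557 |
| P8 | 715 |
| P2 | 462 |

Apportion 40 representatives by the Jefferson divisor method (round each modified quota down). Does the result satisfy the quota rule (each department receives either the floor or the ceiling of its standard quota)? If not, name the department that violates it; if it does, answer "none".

P6

Standard quotas: P6 32.998, P5 2.249, P8 2.887, P2 1.866.
Jefferson allocation: P6 34, P5 2, P8 3, P2 1.
P6 has quota 32.998 (lower 32, upper 33) but receives 34 — outside the quota interval.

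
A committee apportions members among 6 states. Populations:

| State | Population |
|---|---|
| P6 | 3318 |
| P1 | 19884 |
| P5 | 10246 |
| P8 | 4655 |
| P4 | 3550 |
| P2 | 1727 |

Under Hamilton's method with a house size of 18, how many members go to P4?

The standard divisor is 43380/18 = 2410.
Standard quotas: P6 1.3768, P1 8.2506, P5 4.2515, P8 1.9315, P4 1.4730, P2 0.7166.
Lower quotas: P6 1, P1 8, P5 4, P8 1, P4 1, P2 0 (sum 15, leaving 3 seats).
Remainders in descending order: P8 0.9315, P2 0.7166, P4 0.4730, P6 0.3768, P5 0.2515, P1 0.2506.
Largest remainders: P8, P2, P4 receive the extra seats.
P4 receives 2.

2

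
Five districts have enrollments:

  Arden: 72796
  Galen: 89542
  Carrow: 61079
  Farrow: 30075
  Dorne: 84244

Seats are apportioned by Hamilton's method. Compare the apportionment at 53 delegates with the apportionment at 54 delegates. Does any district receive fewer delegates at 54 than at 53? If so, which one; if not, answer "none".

none

At 53 seats: Arden 11, Galen 14, Carrow 10, Farrow 5, Dorne 13.
At 54 seats: Arden 12, Galen 14, Carrow 10, Farrow 5, Dorne 13.
No district's allocation decreased.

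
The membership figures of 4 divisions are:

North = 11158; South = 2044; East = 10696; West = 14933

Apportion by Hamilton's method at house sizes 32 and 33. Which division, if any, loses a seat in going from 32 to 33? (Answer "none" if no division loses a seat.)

At 32 seats: North 9, South 2, East 9, West 12.
At 33 seats: North 9, South 2, East 9, West 13.
No division's allocation decreased.

none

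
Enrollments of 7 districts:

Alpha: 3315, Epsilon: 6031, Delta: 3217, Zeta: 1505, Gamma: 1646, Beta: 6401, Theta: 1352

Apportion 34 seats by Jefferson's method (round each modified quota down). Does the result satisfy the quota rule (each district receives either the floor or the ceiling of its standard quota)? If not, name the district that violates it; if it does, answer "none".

Standard quotas: Alpha 4.803, Epsilon 8.738, Delta 4.661, Zeta 2.181, Gamma 2.385, Beta 9.274, Theta 1.959.
Jefferson allocation: Alpha 5, Epsilon 9, Delta 5, Zeta 2, Gamma 2, Beta 9, Theta 2.
Every allocation lies between the lower and upper quota.

none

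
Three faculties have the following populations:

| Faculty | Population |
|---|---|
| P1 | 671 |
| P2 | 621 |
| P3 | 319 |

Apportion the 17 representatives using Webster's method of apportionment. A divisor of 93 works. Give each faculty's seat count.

P1 7; P2 7; P3 3

With modified divisor 93: modified quotas P1 7.215, P2 6.677, P3 3.430.
Rounding to the nearest integer: P1 7, P2 7, P3 3 (total 17).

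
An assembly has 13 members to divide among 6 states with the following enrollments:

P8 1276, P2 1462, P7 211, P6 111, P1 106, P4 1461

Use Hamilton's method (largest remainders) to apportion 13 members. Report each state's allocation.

Total 4627; standard divisor 4627/13 ≈ 355.923.
Standard quotas: P8 3.585, P2 4.108, P7 0.593, P6 0.312, P1 0.298, P4 4.105.
Lower quotas: P8 3, P2 4, P7 0, P6 0, P1 0, P4 4 (sum 11, leaving 2 seats).
Remainders in descending order: P7 0.593, P8 0.585, P6 0.312, P1 0.298, P2 0.108, P4 0.105.
The surplus seats go to P7, P8.

P8 4, P2 4, P7 1, P6 0, P1 0, P4 4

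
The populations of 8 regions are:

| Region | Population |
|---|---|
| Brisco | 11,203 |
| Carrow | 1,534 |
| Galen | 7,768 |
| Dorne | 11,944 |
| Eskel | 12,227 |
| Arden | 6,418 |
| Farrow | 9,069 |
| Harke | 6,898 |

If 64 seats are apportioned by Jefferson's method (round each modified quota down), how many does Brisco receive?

11

Standard divisor 67061/64 ≈ 1047.828; standard quotas: Brisco 10.692, Carrow 1.464, Galen 7.413, Dorne 11.399, Eskel 11.669, Arden 6.125, Farrow 8.655, Harke 6.583.
Rounding down gives 10, 1, 7, 11, 11, 6, 8, 6 = 60 seats, so the divisor must be adjusted.
With modified divisor 990: modified quotas Brisco 11.316, Carrow 1.549, Galen 7.846, Dorne 12.065, Eskel 12.351, Arden 6.483, Farrow 9.161, Harke 6.968.
Rounding down: Brisco 11, Carrow 1, Galen 7, Dorne 12, Eskel 12, Arden 6, Farrow 9, Harke 6 (total 64).
Brisco receives 11.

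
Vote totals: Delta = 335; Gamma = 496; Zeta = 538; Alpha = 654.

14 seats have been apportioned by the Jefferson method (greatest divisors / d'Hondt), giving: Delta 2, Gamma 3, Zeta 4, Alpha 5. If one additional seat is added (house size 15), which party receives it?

Priority for the next seat is population ÷ (current seats + 1).
Priorities: Delta 111.667, Gamma 124.000, Zeta 107.600, Alpha 109.000.
Highest priority: Gamma.

Gamma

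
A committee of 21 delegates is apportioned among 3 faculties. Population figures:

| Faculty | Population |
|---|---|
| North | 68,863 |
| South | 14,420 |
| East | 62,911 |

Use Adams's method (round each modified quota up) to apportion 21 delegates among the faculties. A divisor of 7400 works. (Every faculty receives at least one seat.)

With modified divisor 7400: modified quotas North 9.306, South 1.949, East 8.501.
Rounding up: North 10, South 2, East 9 (total 21).

North 10; South 2; East 9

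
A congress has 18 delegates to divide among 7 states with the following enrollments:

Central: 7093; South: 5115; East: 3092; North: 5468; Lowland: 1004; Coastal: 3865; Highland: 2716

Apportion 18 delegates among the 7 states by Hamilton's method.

Central 5, South 3, East 2, North 3, Lowland 1, Coastal 2, Highland 2

Standard divisor: 28353 ÷ 18 ≈ 1575.167.
Standard quotas: Central 4.5030, South 3.2473, East 1.9630, North 3.4714, Lowland 0.6374, Coastal 2.4537, Highland 1.7243.
Lower quotas: Central 4, South 3, East 1, North 3, Lowland 0, Coastal 2, Highland 1 (sum 14, leaving 4 seats).
Remainders in descending order: East 0.9630, Highland 0.7243, Lowland 0.6374, Central 0.5030, North 0.4714, Coastal 0.4537, South 0.2473.
Largest remainders: East, Highland, Lowland, Central receive the extra seats.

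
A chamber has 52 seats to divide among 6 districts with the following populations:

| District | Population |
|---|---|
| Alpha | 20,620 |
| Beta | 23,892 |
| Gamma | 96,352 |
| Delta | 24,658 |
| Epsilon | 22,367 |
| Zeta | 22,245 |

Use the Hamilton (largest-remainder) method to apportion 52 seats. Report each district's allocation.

Alpha 5, Beta 6, Gamma 24, Delta 6, Epsilon 6, Zeta 5

The standard divisor is 210134/52 ≈ 4041.038.
Standard quotas: Alpha 5.1026, Beta 5.9123, Gamma 23.8434, Delta 6.1019, Epsilon 5.5350, Zeta 5.5048.
Lower quotas: Alpha 5, Beta 5, Gamma 23, Delta 6, Epsilon 5, Zeta 5 (sum 49, leaving 3 seats).
Remainders in descending order: Beta 0.9123, Gamma 0.8434, Epsilon 0.5350, Zeta 0.5048, Alpha 0.1026, Delta 0.1019.
The surplus seats go to Beta, Gamma, Epsilon.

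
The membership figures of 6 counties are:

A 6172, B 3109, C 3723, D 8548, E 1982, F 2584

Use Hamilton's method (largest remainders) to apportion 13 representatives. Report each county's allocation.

A 3, B 2, C 2, D 4, E 1, F 1

Total 26118; standard divisor 26118/13 ≈ 2009.077.
Standard quotas: A 3.0721, B 1.5475, C 1.8531, D 4.2547, E 0.9865, F 1.2862.
Lower quotas: A 3, B 1, C 1, D 4, E 0, F 1 (sum 10, leaving 3 seats).
Remainders in descending order: E 0.9865, C 0.8531, B 0.5475, F 0.2862, D 0.2547, A 0.0721.
The surplus seats go to E, C, B.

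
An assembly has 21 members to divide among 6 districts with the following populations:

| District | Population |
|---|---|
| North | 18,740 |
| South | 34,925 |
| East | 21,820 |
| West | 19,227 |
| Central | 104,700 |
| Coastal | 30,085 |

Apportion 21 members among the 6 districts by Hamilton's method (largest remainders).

The standard divisor is 229497/21 ≈ 10928.429.
Standard quotas: North 1.7148, South 3.1958, East 1.9966, West 1.7594, Central 9.5805, Coastal 2.7529.
Lower quotas: North 1, South 3, East 1, West 1, Central 9, Coastal 2 (sum 17, leaving 4 seats).
Remainders in descending order: East 0.9966, West 0.7594, Coastal 0.7529, North 0.7148, Central 0.5805, South 0.1958.
Largest remainders: East, West, Coastal, North receive the extra seats.

North=2, South=3, East=2, West=2, Central=9, Coastal=3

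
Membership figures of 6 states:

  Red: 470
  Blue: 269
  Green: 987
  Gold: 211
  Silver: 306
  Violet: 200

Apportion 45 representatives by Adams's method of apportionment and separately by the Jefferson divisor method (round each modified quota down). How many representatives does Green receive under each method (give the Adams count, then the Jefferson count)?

Adams: Red 9, Blue 5, Green 17, Gold 4, Silver 6, Violet 4.
Jefferson: Red 9, Blue 5, Green 19, Gold 4, Silver 5, Violet 3.
Green gets 17 under Adams and 19 under Jefferson.

17 and 19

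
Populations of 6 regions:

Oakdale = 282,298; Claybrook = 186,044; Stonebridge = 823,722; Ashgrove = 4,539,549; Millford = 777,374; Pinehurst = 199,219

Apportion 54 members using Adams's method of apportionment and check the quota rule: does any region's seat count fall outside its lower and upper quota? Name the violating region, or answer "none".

Standard quotas: Oakdale 2.239, Claybrook 1.476, Stonebridge 6.533, Ashgrove 36.006, Millford 6.166, Pinehurst 1.580.
Adams allocation: Oakdale 3, Claybrook 2, Stonebridge 7, Ashgrove 34, Millford 6, Pinehurst 2.
Ashgrove has quota 36.006 (lower 36, upper 37) but receives 34 — outside the quota interval.

Ashgrove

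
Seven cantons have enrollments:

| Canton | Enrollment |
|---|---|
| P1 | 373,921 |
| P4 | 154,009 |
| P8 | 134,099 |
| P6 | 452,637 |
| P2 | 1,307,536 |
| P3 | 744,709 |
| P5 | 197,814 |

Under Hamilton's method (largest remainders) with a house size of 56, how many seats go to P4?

The standard divisor is 3364725/56 ≈ 60084.375.
Standard quotas: P1 6.2233, P4 2.5632, P8 2.2318, P6 7.5334, P2 21.7617, P3 12.3944, P5 3.2923.
Lower quotas: P1 6, P4 2, P8 2, P6 7, P2 21, P3 12, P5 3 (sum 53, leaving 3 seats).
Remainders in descending order: P2 0.7617, P4 0.5632, P6 0.5334, P3 0.3944, P5 0.2923, P8 0.2318, P1 0.2233.
Largest remainders: P2, P4, P6 receive the extra seats.
P4 receives 3.

3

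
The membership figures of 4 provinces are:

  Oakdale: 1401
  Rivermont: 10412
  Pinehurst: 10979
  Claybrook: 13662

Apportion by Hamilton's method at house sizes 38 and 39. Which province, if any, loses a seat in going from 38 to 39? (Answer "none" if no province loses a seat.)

At 38 seats: Oakdale 2, Rivermont 11, Pinehurst 11, Claybrook 14.
At 39 seats: Oakdale 1, Rivermont 11, Pinehurst 12, Claybrook 15.
Oakdale drops from 2 to 1.

Oakdale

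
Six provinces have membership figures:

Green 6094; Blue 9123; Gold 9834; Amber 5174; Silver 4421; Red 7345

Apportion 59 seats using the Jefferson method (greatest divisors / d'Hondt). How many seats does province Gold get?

Standard divisor 41991/59 ≈ 711.712; standard quotas: Green 8.562, Blue 12.818, Gold 13.817, Amber 7.270, Silver 6.212, Red 10.320.
Rounding down gives 8, 12, 13, 7, 6, 10 = 56 seats, so the divisor must be adjusted.
With modified divisor 670: modified quotas Green 9.096, Blue 13.616, Gold 14.678, Amber 7.722, Silver 6.599, Red 10.963.
Rounding down: Green 9, Blue 13, Gold 14, Amber 7, Silver 6, Red 10 (total 59).
Gold receives 14.

14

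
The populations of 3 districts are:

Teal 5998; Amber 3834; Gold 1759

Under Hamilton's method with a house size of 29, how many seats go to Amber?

10

Total 11591; standard divisor 11591/29 ≈ 399.69.
Standard quotas: Teal 15.0066, Amber 9.5924, Gold 4.4009.
Lower quotas: Teal 15, Amber 9, Gold 4 (sum 28, leaving 1 seat).
Remainders in descending order: Amber 0.5924, Gold 0.4009, Teal 0.0066.
Largest remainder: Amber receives the extra seat.
Amber receives 10.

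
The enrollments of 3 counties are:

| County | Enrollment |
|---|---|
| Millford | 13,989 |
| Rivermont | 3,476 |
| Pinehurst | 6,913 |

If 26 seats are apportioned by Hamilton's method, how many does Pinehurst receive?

The standard divisor is 24378/26 ≈ 937.615.
Standard quotas: Millford 14.9198, Rivermont 3.7073, Pinehurst 7.3730.
Lower quotas: Millford 14, Rivermont 3, Pinehurst 7 (sum 24, leaving 2 seats).
Remainders in descending order: Millford 0.9198, Rivermont 0.7073, Pinehurst 0.3730.
The surplus seats go to Millford, Rivermont.
Pinehurst receives 7.

7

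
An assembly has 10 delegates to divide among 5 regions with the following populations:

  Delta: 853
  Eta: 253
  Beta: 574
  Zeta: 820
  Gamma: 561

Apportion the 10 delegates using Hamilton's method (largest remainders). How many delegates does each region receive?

Delta 3; Eta 1; Beta 2; Zeta 2; Gamma 2

The standard divisor is 3061/10 ≈ 306.1.
Standard quotas: Delta 2.787, Eta 0.827, Beta 1.875, Zeta 2.679, Gamma 1.833.
Lower quotas: Delta 2, Eta 0, Beta 1, Zeta 2, Gamma 1 (sum 6, leaving 4 seats).
Remainders in descending order: Beta 0.875, Gamma 0.833, Eta 0.827, Delta 0.787, Zeta 0.679.
The surplus seats go to Beta, Gamma, Eta, Delta.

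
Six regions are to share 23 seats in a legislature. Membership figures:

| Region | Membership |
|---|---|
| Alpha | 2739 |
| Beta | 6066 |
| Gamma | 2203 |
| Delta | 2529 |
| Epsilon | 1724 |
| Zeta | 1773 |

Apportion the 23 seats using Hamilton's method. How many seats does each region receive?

The standard divisor is 17034/23 ≈ 740.609.
Standard quotas: Alpha 3.6983, Beta 8.1906, Gamma 2.9746, Delta 3.4148, Epsilon 2.3278, Zeta 2.3940.
Lower quotas: Alpha 3, Beta 8, Gamma 2, Delta 3, Epsilon 2, Zeta 2 (sum 20, leaving 3 seats).
Remainders in descending order: Gamma 0.9746, Alpha 0.6983, Delta 0.4148, Zeta 0.3940, Epsilon 0.3278, Beta 0.1906.
The surplus seats go to Gamma, Alpha, Delta.

Alpha: 4, Beta: 8, Gamma: 3, Delta: 4, Epsilon: 2, Zeta: 2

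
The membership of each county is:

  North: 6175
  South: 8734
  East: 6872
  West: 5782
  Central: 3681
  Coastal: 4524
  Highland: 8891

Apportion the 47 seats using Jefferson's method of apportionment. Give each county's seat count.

North=6; South=9; East=7; West=6; Central=4; Coastal=5; Highland=10

Standard divisor 44659/47 ≈ 950.191; standard quotas: North 6.499, South 9.192, East 7.232, West 6.085, Central 3.874, Coastal 4.761, Highland 9.357.
Rounding down gives 6, 9, 7, 6, 3, 4, 9 = 44 seats, so the divisor must be adjusted.
With modified divisor 886: modified quotas North 6.970, South 9.858, East 7.756, West 6.526, Central 4.155, Coastal 5.106, Highland 10.035.
Rounding down: North 6, South 9, East 7, West 6, Central 4, Coastal 5, Highland 10 (total 47).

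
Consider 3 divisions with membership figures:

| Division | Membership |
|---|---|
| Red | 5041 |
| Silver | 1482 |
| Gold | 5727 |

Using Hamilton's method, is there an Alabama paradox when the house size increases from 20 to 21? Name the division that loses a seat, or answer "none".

Silver

At 20 seats: Red 8, Silver 3, Gold 9.
At 21 seats: Red 9, Silver 2, Gold 10.
Silver drops from 3 to 2.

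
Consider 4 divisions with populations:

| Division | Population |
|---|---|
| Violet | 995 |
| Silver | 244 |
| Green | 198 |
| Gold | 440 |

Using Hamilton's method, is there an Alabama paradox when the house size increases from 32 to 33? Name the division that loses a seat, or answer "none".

none

At 32 seats: Violet 17, Silver 4, Green 3, Gold 8.
At 33 seats: Violet 18, Silver 4, Green 3, Gold 8.
No division's allocation decreased.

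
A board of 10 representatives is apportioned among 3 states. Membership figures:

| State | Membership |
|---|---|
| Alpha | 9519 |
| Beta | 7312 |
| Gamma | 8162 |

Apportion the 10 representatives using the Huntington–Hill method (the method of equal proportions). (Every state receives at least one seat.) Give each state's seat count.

Alpha=4, Beta=3, Gamma=3

With divisor 2552: modified quotas Alpha 3.730, Beta 2.865, Gamma 3.198.
Geometric-mean thresholds: Alpha √(3·4)=3.464, Beta √(2·3)=2.449, Gamma √(3·4)=3.464.
Each quota rounded against its threshold gives Alpha 4, Beta 3, Gamma 3 (total 10).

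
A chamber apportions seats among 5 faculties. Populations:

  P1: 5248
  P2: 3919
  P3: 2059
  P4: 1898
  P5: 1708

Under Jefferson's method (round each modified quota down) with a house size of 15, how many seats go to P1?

6

Standard divisor 14832/15 ≈ 988.8; standard quotas: P1 5.307, P2 3.963, P3 2.082, P4 1.919, P5 1.727.
Rounding down gives 5, 3, 2, 1, 1 = 12 seats, so the divisor must be adjusted.
With modified divisor 864: modified quotas P1 6.074, P2 4.536, P3 2.383, P4 2.197, P5 1.977.
Rounding down: P1 6, P2 4, P3 2, P4 2, P5 1 (total 15).
P1 receives 6.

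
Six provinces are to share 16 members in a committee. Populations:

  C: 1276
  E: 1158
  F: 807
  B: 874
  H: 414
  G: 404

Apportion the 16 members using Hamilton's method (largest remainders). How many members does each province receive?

The standard divisor is 4933/16 ≈ 308.312.
Standard quotas: C 4.139, E 3.756, F 2.617, B 2.835, H 1.343, G 1.310.
Lower quotas: C 4, E 3, F 2, B 2, H 1, G 1 (sum 13, leaving 3 seats).
Remainders in descending order: B 0.835, E 0.756, F 0.617, H 0.343, G 0.310, C 0.139.
The surplus seats go to B, E, F.

C=4; E=4; F=3; B=3; H=1; G=1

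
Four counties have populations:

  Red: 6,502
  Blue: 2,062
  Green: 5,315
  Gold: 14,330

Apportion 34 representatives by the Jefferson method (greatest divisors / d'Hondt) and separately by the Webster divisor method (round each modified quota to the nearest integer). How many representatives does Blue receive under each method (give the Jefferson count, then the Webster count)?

Jefferson: Red 8, Blue 2, Green 6, Gold 18.
Webster: Red 8, Blue 3, Green 6, Gold 17.
Blue gets 2 under Jefferson and 3 under Webster.

2 and 3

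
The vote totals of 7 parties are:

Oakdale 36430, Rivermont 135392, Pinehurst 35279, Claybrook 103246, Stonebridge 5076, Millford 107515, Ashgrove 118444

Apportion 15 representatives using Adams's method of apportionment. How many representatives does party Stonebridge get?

Standard divisor 541382/15 ≈ 36092.133; standard quotas: Oakdale 1.009, Rivermont 3.751, Pinehurst 0.977, Claybrook 2.861, Stonebridge 0.141, Millford 2.979, Ashgrove 3.282.
Rounding up gives 2, 4, 1, 3, 1, 3, 4 = 18 seats, so the divisor must be adjusted.
With modified divisor 48400: modified quotas Oakdale 0.753, Rivermont 2.797, Pinehurst 0.729, Claybrook 2.133, Stonebridge 0.105, Millford 2.221, Ashgrove 2.447.
Rounding up: Oakdale 1, Rivermont 3, Pinehurst 1, Claybrook 3, Stonebridge 1, Millford 3, Ashgrove 3 (total 15).
Stonebridge receives 1.

1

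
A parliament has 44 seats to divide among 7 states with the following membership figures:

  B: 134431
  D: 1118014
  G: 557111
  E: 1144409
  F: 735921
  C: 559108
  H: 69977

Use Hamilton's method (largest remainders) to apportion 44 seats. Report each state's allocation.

Standard divisor: 4318971 ÷ 44 ≈ 98158.432.
Standard quotas: B 1.3695, D 11.3899, G 5.6756, E 11.6588, F 7.4973, C 5.6960, H 0.7129.
Lower quotas: B 1, D 11, G 5, E 11, F 7, C 5, H 0 (sum 40, leaving 4 seats).
Remainders in descending order: H 0.7129, C 0.6960, G 0.6756, E 0.6588, F 0.4973, D 0.3899, B 0.3695.
Largest remainders: H, C, G, E receive the extra seats.

B: 1, D: 11, G: 6, E: 12, F: 7, C: 6, H: 1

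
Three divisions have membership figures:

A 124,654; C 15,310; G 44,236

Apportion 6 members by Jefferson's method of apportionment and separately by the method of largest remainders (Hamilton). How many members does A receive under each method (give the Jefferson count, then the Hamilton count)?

Jefferson: A 5, C 0, G 1.
Hamilton: A 4, C 1, G 1.
A gets 5 under Jefferson and 4 under Hamilton.

5 and 4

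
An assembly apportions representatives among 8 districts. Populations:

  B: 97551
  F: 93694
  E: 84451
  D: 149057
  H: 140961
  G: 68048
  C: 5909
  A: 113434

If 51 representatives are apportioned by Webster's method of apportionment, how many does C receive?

Standard divisor 753105/51 ≈ 14766.765; standard quotas: B 6.606, F 6.345, E 5.719, D 10.094, H 9.546, G 4.608, C 0.400, A 7.682.
Rounding to the nearest integer gives 7, 6, 6, 10, 10, 5, 0, 8 = 52 seats, so the divisor must be adjusted.
With modified divisor 14900: modified quotas B 6.547, F 6.288, E 5.668, D 10.004, H 9.460, G 4.567, C 0.397, A 7.613.
Rounding to the nearest integer: B 7, F 6, E 6, D 10, H 9, G 5, C 0, A 8 (total 51).
C receives 0.

0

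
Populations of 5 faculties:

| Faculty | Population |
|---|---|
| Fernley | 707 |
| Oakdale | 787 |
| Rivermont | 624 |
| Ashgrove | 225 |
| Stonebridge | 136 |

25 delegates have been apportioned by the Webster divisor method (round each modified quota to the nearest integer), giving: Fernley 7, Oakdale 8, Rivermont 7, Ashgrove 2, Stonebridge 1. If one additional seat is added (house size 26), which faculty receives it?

Priority for the next seat is population ÷ (current seats + 0.5).
Priorities: Fernley 94.267, Oakdale 92.588, Rivermont 83.200, Ashgrove 90.000, Stonebridge 90.667.
Highest priority: Fernley.

Fernley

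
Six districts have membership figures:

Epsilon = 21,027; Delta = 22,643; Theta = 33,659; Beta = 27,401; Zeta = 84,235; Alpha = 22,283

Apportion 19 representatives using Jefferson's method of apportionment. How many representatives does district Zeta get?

Standard divisor 211248/19 ≈ 11118.316; standard quotas: Epsilon 1.891, Delta 2.037, Theta 3.027, Beta 2.464, Zeta 7.576, Alpha 2.004.
Rounding down gives 1, 2, 3, 2, 7, 2 = 17 seats, so the divisor must be adjusted.
With modified divisor 9900: modified quotas Epsilon 2.124, Delta 2.287, Theta 3.400, Beta 2.768, Zeta 8.509, Alpha 2.251.
Rounding down: Epsilon 2, Delta 2, Theta 3, Beta 2, Zeta 8, Alpha 2 (total 19).
Zeta receives 8.

8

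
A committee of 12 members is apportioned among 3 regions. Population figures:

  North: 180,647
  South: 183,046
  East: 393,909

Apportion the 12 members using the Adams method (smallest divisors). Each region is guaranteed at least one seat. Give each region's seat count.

Standard divisor 757602/12 ≈ 63133.5; standard quotas: North 2.861, South 2.899, East 6.239.
Rounding up gives 3, 3, 7 = 13 seats, so the divisor must be adjusted.
With modified divisor 72200: modified quotas North 2.502, South 2.535, East 5.456.
Rounding up: North 3, South 3, East 6 (total 12).

North 3, South 3, East 6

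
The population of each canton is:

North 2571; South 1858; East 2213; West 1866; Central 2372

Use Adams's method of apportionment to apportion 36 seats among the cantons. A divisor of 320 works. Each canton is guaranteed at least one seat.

With modified divisor 320: modified quotas North 8.034, South 5.806, East 6.916, West 5.831, Central 7.412.
Rounding up: North 9, South 6, East 7, West 6, Central 8 (total 36).

North=9, South=6, East=7, West=6, Central=8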